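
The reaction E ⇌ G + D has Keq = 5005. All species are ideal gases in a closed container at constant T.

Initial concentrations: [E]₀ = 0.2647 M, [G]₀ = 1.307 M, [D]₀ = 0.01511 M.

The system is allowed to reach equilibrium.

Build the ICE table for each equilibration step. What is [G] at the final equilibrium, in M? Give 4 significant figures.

Q₀ = 0.07461 vs Keq = 5005 ⇒ Q<K, forward
Step 1:
                  E         G         D
  Initial    0.2647     1.307   0.01511
  Change    -0.2646    0.2646    0.2646
  Equil   8.7835e-05     1.572    0.2797
  solve Keq expr → x = 0.2646; check Q = 5005

[G]_eq = 1.572 M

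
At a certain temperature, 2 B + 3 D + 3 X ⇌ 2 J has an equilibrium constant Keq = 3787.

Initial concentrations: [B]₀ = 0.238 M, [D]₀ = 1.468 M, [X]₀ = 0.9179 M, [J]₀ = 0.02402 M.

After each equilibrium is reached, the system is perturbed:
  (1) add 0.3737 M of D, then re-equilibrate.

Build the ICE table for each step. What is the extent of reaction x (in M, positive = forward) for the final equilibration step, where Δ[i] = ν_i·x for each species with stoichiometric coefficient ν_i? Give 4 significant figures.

Q₀ = 0.004163 vs Keq = 3787 ⇒ Q<K, forward
Step 1:
                  B         D         X         J
  Initial     0.238     1.468    0.9179   0.02402
  Change      -0.23    -0.345    -0.345      0.23
  Equil    0.007999     1.123    0.5729     0.254
  solve Keq expr → x = 0.115; check Q = 3787
Then add 0.3737 M of D.
Step 2:
                  B         D         X         J
  Initial  0.007999     1.497    0.5729     0.254
  Change  -0.002669 -0.004003 -0.004003  0.002669
  Equil     0.00533     1.493    0.5689    0.2567
  solve Keq expr → x = 0.001334; check Q = 3787

x = 0.001334 M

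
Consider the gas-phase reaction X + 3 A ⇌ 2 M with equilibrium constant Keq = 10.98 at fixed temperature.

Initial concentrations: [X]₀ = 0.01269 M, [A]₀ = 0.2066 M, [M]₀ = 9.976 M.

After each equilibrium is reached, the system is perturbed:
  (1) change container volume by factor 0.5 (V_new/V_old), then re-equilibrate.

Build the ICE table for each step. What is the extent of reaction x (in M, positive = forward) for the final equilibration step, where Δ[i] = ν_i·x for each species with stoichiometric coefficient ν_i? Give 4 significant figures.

x = 0.3928 M

Q₀ = 8.8932e+05 vs Keq = 10.98 ⇒ Q>K, reverse
Step 1:
                  X         A         M
  Initial   0.01269    0.2066     9.976
  Change      0.655     1.965     -1.31
  Equil      0.6677     2.172     8.666
  solve Keq expr → x = -0.655; check Q = 10.98
Then change container volume by factor 0.5 (V_new/V_old).
Step 2:
                  X         A         M
  Initial     1.335     4.343     17.33
  Change    -0.3928    -1.178    0.7855
  Equil      0.9427     3.165     18.12
  solve Keq expr → x = 0.3928; check Q = 10.98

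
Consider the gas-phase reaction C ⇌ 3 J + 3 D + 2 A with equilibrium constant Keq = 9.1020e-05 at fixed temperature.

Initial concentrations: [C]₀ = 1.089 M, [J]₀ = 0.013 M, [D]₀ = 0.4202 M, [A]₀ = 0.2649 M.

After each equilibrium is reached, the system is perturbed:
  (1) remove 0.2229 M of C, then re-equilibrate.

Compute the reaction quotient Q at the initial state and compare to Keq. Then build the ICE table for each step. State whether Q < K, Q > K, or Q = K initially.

Q₀ = 1.0504e-08 vs Keq = 9.1020e-05 ⇒ Q<K, forward
Step 1:
                  C         J         D         A
  Initial     1.089     0.013    0.4202    0.2649
  Change   -0.04854    0.1456    0.1456   0.09707
  Equil        1.04    0.1586    0.5658     0.362
  solve Keq expr → x = 0.04854; check Q = 9.1020e-05
Then remove 0.2229 M of C.
Step 2:
                  C         J         D         A
  Initial    0.8176    0.1586    0.5658     0.362
  Change   0.002782 -0.008345 -0.008345 -0.005563
  Equil      0.8203    0.1503    0.5575    0.3564
  solve Keq expr → x = -0.002782; check Q = 9.1020e-05

Q₀ = 1.0504e-08; Q < K (proceeds forward)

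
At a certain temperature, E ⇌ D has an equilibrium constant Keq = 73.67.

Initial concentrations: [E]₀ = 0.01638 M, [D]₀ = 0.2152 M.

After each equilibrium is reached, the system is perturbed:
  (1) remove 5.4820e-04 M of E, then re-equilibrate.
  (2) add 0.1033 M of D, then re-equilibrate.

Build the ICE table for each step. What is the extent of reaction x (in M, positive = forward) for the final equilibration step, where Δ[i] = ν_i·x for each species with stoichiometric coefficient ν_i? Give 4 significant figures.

x = -0.001383 M

Q₀ = 13.14 vs Keq = 73.67 ⇒ Q<K, forward
Step 1:
                  E         D
  Initial   0.01638    0.2152
  Change   -0.01328   0.01328
  Equil    0.003101    0.2285
  solve Keq expr → x = 0.01328; check Q = 73.67
Then remove 5.4820e-04 M of E.
Step 2:
                  E         D
  Initial  0.002553    0.2285
  Change  5.4086e-04 -5.4086e-04
  Equil    0.003094    0.2279
  solve Keq expr → x = -5.4086e-04; check Q = 73.67
Then add 0.1033 M of D.
Step 3:
                  E         D
  Initial  0.003094    0.3312
  Change   0.001383 -0.001383
  Equil    0.004477    0.3299
  solve Keq expr → x = -0.001383; check Q = 73.67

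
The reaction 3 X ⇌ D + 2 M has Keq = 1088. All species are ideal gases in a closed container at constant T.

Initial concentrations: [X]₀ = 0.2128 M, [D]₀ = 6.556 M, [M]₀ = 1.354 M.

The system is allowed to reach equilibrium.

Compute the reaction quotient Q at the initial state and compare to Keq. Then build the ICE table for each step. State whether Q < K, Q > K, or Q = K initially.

Q₀ = 1247; Q > K (proceeds reverse)

Q₀ = 1247 vs Keq = 1088 ⇒ Q>K, reverse
Step 1:
                    X           D           M
  Initial      0.2128       6.556       1.354
  Change     0.009207   -0.003069   -0.006138
  Equil         0.222       6.553       1.348
  solve Keq expr → x = -0.003069; check Q = 1088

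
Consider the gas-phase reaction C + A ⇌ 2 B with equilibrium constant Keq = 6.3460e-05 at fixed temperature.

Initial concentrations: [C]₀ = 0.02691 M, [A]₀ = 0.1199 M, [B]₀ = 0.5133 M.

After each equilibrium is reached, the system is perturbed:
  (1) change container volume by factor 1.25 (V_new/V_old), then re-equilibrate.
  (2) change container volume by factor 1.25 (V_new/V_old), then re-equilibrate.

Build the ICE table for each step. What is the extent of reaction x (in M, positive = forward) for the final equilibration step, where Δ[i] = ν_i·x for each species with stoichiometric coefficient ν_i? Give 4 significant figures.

Q₀ = 81.66 vs Keq = 6.3460e-05 ⇒ Q>K, reverse
Step 1:
                    C           A           B
  Initial     0.02691      0.1199      0.5133
  Change       0.2554      0.2554     -0.5107
  Equil        0.2823      0.3753    0.002593
  solve Keq expr → x = -0.2554; check Q = 6.3460e-05
Then change container volume by factor 1.25 (V_new/V_old).
Step 2:
                    C           A           B
  Initial      0.2258      0.3002    0.002074
  Change            0           0           0
  Equil        0.2258      0.3002    0.002074
  solve Keq expr → x = 0; check Q = 6.3460e-05
Then change container volume by factor 1.25 (V_new/V_old).
Step 3:
                    C           A           B
  Initial      0.1806      0.2402    0.001659
  Change            0           0           0
  Equil        0.1806      0.2402    0.001659
  solve Keq expr → x = 0; check Q = 6.3460e-05

x = 0 M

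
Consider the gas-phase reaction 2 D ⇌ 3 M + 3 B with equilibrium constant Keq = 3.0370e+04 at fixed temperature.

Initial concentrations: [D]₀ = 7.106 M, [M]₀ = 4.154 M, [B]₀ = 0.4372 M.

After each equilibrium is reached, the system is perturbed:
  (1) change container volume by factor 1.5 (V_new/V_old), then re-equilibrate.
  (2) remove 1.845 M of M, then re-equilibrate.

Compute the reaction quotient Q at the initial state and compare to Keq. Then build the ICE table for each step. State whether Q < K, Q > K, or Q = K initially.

Q₀ = 0.1186; Q < K (proceeds forward)

Q₀ = 0.1186 vs Keq = 3.0370e+04 ⇒ Q<K, forward
Step 1:
                    D           M           B
  init          7.106       4.154      0.4372
  Δ            -4.027        6.04        6.04
  eq            3.079       10.19       6.478
  solve Keq expr → x = 2.013; check Q = 3.0370e+04
Then change container volume by factor 1.5 (V_new/V_old).
Step 2:
                    D           M           B
  init          2.053       6.796       4.318
  Δ           -0.5962      0.8944      0.8944
  eq            1.457       7.691       5.213
  solve Keq expr → x = 0.2981; check Q = 3.0370e+04
Then remove 1.845 M of M.
Step 3:
                    D           M           B
  init          1.457       5.846       5.213
  Δ           -0.2661      0.3991      0.3991
  eq             1.19       6.245       5.612
  solve Keq expr → x = 0.133; check Q = 3.0370e+04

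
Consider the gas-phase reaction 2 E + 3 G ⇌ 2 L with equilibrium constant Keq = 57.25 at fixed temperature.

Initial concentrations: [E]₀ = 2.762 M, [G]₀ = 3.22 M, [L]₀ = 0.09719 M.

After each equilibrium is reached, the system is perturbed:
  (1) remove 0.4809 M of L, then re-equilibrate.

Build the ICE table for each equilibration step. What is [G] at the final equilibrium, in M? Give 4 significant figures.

[G]_eq = 0.3762 M

Q₀ = 3.7088e-05 vs Keq = 57.25 ⇒ Q<K, forward
Step 1:
                  E         G         L
  Initial     2.762      3.22   0.09719
  Change     -1.858    -2.786     1.858
  Equil      0.9045    0.4337     1.955
  solve Keq expr → x = 0.9288; check Q = 57.25
Then remove 0.4809 M of L.
Step 2:
                  E         G         L
  Initial    0.9045    0.4337     1.474
  Change   -0.03834  -0.05751   0.03834
  Equil      0.8661    0.3762     1.512
  solve Keq expr → x = 0.01917; check Q = 57.25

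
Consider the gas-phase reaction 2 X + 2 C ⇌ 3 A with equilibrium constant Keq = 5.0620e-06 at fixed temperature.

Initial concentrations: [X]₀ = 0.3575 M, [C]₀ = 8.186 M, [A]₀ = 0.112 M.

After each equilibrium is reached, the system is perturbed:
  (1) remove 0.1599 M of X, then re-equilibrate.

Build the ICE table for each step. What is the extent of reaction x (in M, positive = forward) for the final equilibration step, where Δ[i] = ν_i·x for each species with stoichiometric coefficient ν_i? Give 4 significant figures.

Q₀ = 1.6404e-04 vs Keq = 5.0620e-06 ⇒ Q>K, reverse
Step 1:
                   X          C          A
  init        0.3575      8.186      0.112
  Δ          0.04905    0.04905   -0.07357
  eq          0.4065      8.235    0.03843
  solve Keq expr → x = -0.02452; check Q = 5.0620e-06
Then remove 0.1599 M of X.
Step 2:
                   X          C          A
  init        0.2466      8.235    0.03843
  Δ         0.006907   0.006907   -0.01036
  eq          0.2536      8.242    0.02807
  solve Keq expr → x = -0.003453; check Q = 5.0620e-06

x = -0.003453 M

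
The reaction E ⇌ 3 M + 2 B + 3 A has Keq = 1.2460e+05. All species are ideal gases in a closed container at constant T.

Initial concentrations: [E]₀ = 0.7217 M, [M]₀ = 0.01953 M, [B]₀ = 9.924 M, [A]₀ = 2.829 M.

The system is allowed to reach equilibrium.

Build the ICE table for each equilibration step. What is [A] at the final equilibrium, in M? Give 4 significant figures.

[A]_eq = 4.281 M

Q₀ = 0.02302 vs Keq = 1.2460e+05 ⇒ Q<K, forward
Step 1:
                  E         M         B         A
  init       0.7217   0.01953     9.924     2.829
  Δ         -0.4839     1.452    0.9678     1.452
  eq         0.2378     1.471     10.89     4.281
  solve Keq expr → x = 0.4839; check Q = 1.2460e+05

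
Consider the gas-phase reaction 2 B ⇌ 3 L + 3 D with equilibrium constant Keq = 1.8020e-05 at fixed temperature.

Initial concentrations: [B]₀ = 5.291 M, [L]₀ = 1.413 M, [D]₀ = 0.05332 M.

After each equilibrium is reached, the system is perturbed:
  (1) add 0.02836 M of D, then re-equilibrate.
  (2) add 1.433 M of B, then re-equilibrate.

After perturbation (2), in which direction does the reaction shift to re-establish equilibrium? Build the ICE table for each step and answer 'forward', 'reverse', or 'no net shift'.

Q₀ = 1.5276e-05 vs Keq = 1.8020e-05 ⇒ Q<K, forward
Step 1:
                   B          L          D
  Initial      5.291      1.413    0.05332
  Change   -0.001926   0.002889   0.002889
  Equil        5.289      1.416    0.05621
  solve Keq expr → x = 9.6312e-04; check Q = 1.8020e-05
Then add 0.02836 M of D.
Step 2:
                   B          L          D
  Initial      5.289      1.416    0.08457
  Change     0.01809   -0.02713   -0.02713
  Equil        5.307      1.389    0.05744
  solve Keq expr → x = -0.009044; check Q = 1.8020e-05
Then add 1.433 M of B.
Step 3:
                   B          L          D
  Initial       6.74      1.389    0.05744
  Change   -0.006284   0.009427   0.009427
  Equil        6.734      1.398    0.06686
  solve Keq expr → x = 0.003142; check Q = 1.8020e-05

Direction: forward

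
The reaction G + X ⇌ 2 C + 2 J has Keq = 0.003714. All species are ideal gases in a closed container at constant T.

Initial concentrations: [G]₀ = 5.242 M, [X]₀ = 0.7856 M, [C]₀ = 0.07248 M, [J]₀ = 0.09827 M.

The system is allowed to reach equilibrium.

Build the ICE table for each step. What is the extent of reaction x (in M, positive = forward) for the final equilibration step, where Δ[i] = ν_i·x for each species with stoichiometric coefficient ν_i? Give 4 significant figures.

x = 0.1248 M

Q₀ = 1.2319e-05 vs Keq = 0.003714 ⇒ Q<K, forward
Step 1:
                  G         X         C         J
  I           5.242    0.7856   0.07248   0.09827
  C         -0.1248   -0.1248    0.2496    0.2496
  E           5.117    0.6608    0.3221    0.3479
  solve Keq expr → x = 0.1248; check Q = 0.003714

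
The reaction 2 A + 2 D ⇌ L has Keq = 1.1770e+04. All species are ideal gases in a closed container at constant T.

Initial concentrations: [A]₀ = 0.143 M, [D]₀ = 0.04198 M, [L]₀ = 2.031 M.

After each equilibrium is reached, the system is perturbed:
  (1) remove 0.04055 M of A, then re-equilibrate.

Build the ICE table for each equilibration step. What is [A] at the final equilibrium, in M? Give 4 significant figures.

Q₀ = 5.6358e+04 vs Keq = 1.1770e+04 ⇒ Q>K, reverse
Step 1:
                  A         D         L
  I           0.143   0.04198     2.031
  C         0.03255   0.03255  -0.01627
  E          0.1755   0.07453     2.015
  solve Keq expr → x = -0.01627; check Q = 1.1770e+04
Then remove 0.04055 M of A.
Step 2:
                  A         D         L
  I           0.135   0.07453     2.015
  C         0.01346   0.01346 -0.006728
  E          0.1485   0.08798     2.008
  solve Keq expr → x = -0.006728; check Q = 1.1770e+04

[A]_eq = 0.1485 M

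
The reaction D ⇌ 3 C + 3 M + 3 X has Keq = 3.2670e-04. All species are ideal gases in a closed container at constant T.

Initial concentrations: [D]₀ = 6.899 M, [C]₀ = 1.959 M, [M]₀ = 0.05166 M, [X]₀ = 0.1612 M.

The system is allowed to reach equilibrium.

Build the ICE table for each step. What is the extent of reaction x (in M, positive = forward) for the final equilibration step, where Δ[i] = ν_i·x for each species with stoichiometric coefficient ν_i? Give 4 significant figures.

Q₀ = 6.2933e-07 vs Keq = 3.2670e-04 ⇒ Q<K, forward
Step 1:
                   D          C          M          X
  I            6.899      1.959    0.05166     0.1612
  C         -0.04955     0.1486     0.1486     0.1486
  E            6.849      2.108     0.2003     0.3098
  solve Keq expr → x = 0.04955; check Q = 3.2670e-04

x = 0.04955 M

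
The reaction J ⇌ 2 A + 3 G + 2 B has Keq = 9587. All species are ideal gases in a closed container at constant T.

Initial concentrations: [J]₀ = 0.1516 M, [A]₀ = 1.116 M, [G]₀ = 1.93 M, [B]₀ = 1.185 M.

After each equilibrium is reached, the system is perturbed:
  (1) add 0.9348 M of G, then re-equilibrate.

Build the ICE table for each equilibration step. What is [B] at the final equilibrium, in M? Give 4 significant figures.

[B]_eq = 1.458 M

Q₀ = 82.93 vs Keq = 9587 ⇒ Q<K, forward
Step 1:
                    J           A           G           B
  init         0.1516       1.116        1.93       1.185
  Δ           -0.1456      0.2913      0.4369      0.2913
  eq         0.005969       1.407       2.367       1.476
  solve Keq expr → x = 0.1456; check Q = 9587
Then add 0.9348 M of G.
Step 2:
                    J           A           G           B
  init       0.005969       1.407       3.302       1.476
  Δ          0.009057    -0.01811    -0.02717    -0.01811
  eq          0.01503       1.389       3.275       1.458
  solve Keq expr → x = -0.009057; check Q = 9587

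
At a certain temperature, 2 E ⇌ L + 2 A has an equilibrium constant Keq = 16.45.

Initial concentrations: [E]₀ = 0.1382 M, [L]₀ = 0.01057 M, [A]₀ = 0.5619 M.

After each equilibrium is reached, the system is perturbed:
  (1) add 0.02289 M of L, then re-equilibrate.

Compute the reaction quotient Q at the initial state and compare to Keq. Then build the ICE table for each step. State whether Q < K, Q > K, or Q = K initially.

Q₀ = 0.1747; Q < K (proceeds forward)

Q₀ = 0.1747 vs Keq = 16.45 ⇒ Q<K, forward
Step 1:
                    E           L           A
  Initial      0.1382     0.01057      0.5619
  Change      -0.0984      0.0492      0.0984
  Equil        0.0398     0.05977      0.6603
  solve Keq expr → x = 0.0492; check Q = 16.45
Then add 0.02289 M of L.
Step 2:
                    E           L           A
  Initial      0.0398     0.08266      0.6603
  Change     0.005777   -0.002889   -0.005777
  Equil       0.04558     0.07977      0.6545
  solve Keq expr → x = -0.002889; check Q = 16.45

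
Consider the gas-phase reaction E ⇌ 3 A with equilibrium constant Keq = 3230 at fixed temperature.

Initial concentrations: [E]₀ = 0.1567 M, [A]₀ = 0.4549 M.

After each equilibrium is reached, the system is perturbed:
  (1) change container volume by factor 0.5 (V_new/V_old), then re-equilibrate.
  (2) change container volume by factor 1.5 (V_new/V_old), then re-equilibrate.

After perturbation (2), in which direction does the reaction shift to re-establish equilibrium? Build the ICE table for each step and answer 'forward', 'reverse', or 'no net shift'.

Direction: forward

Q₀ = 0.6007 vs Keq = 3230 ⇒ Q<K, forward
Step 1:
                    E           A
  init         0.1567      0.4549
  Δ           -0.1565      0.4694
  eq       2.4445e-04      0.9243
  solve Keq expr → x = 0.1565; check Q = 3230
Then change container volume by factor 0.5 (V_new/V_old).
Step 2:
                    E           A
  init     4.8890e-04       1.849
  Δ          0.001453   -0.004359
  eq         0.001942       1.844
  solve Keq expr → x = -0.001453; check Q = 3230
Then change container volume by factor 1.5 (V_new/V_old).
Step 3:
                    E           A
  init       0.001295       1.229
  Δ       -7.1616e-04    0.002148
  eq       5.7837e-04       1.232
  solve Keq expr → x = 7.1616e-04; check Q = 3230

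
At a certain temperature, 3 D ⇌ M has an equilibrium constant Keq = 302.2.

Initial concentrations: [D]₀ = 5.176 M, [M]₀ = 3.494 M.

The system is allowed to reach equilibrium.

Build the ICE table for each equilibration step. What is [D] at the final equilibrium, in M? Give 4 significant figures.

[D]_eq = 0.2571 M

Q₀ = 0.0252 vs Keq = 302.2 ⇒ Q<K, forward
Step 1:
                   D          M
  Initial      5.176      3.494
  Change      -4.919       1.64
  Equil       0.2571      5.134
  solve Keq expr → x = 1.64; check Q = 302.2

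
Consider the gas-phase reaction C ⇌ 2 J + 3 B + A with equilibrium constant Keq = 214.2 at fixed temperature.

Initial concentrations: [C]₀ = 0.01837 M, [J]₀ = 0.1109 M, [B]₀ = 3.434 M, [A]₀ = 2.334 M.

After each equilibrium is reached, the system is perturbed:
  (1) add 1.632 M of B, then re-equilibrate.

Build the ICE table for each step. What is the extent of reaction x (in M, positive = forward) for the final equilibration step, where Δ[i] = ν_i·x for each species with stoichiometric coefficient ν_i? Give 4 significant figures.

x = -0.00989 M

Q₀ = 63.28 vs Keq = 214.2 ⇒ Q<K, forward
Step 1:
                   C          J          B          A
  init       0.01837     0.1109      3.434      2.334
  Δ         -0.01046    0.02091    0.03137    0.01046
  eq        0.007914     0.1318      3.465      2.344
  solve Keq expr → x = 0.01046; check Q = 214.2
Then add 1.632 M of B.
Step 2:
                   C          J          B          A
  init      0.007914     0.1318      5.097      2.344
  Δ          0.00989   -0.01978   -0.02967   -0.00989
  eq          0.0178      0.112      5.068      2.335
  solve Keq expr → x = -0.00989; check Q = 214.2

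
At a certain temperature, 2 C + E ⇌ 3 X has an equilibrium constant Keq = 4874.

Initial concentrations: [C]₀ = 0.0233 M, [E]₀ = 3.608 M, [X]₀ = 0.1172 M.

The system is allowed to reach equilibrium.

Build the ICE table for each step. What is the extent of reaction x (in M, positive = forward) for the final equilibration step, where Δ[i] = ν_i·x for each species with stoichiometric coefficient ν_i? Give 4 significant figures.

x = 0.01143 M

Q₀ = 0.8219 vs Keq = 4874 ⇒ Q<K, forward
Step 1:
                    C           E           X
  init         0.0233       3.608      0.1172
  Δ          -0.02285    -0.01143     0.03428
  eq       4.4530e-04       3.597      0.1515
  solve Keq expr → x = 0.01143; check Q = 4874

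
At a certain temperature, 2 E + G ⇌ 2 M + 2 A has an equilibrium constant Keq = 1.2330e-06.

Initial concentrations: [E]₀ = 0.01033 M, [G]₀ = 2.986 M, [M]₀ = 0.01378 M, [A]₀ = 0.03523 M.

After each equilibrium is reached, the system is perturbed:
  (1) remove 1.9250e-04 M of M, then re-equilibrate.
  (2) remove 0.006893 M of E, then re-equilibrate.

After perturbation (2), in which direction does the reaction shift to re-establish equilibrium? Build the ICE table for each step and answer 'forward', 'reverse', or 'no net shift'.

Direction: reverse

Q₀ = 7.3966e-04 vs Keq = 1.2330e-06 ⇒ Q>K, reverse
Step 1:
                   E          G          M          A
  Initial    0.01033      2.986    0.01378    0.03523
  Change     0.01194   0.005971   -0.01194   -0.01194
  Equil      0.02227      2.992   0.001837    0.02329
  solve Keq expr → x = -0.005971; check Q = 1.2330e-06
Then remove 1.9250e-04 M of M.
Step 2:
                   E          G          M          A
  Initial    0.02227      2.992   0.001645    0.02329
  Change  -1.6589e-04 -8.2947e-05 1.6589e-04 1.6589e-04
  Equil      0.02211      2.992    0.00181    0.02345
  solve Keq expr → x = 8.2947e-05; check Q = 1.2330e-06
Then remove 0.006893 M of E.
Step 3:
                   E          G          M          A
  Initial    0.01521      2.992    0.00181    0.02345
  Change  4.9603e-04 2.4801e-04 -4.9603e-04 -4.9603e-04
  Equil      0.01571      2.992   0.001314    0.02296
  solve Keq expr → x = -2.4801e-04; check Q = 1.2330e-06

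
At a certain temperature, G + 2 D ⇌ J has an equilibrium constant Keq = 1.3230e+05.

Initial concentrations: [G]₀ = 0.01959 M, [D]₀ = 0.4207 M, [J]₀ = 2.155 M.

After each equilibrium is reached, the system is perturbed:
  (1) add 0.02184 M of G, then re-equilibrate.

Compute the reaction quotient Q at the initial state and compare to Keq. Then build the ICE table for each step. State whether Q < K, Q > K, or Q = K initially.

Q₀ = 621.5; Q < K (proceeds forward)

Q₀ = 621.5 vs Keq = 1.3230e+05 ⇒ Q<K, forward
Step 1:
                    G           D           J
  init        0.01959      0.4207       2.155
  Δ          -0.01948    -0.03895     0.01948
  eq       1.1278e-04      0.3817       2.174
  solve Keq expr → x = 0.01948; check Q = 1.3230e+05
Then add 0.02184 M of G.
Step 2:
                    G           D           J
  init        0.02195      0.3817       2.174
  Δ          -0.02181    -0.04362     0.02181
  eq       1.4520e-04      0.3381       2.196
  solve Keq expr → x = 0.02181; check Q = 1.3230e+05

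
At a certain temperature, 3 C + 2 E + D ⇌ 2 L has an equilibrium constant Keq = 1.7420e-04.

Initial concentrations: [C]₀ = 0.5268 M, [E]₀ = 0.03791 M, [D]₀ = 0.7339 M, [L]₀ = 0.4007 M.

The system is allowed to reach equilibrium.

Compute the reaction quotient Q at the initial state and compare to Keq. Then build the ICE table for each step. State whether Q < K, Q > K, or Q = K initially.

Q₀ = 1041 vs Keq = 1.7420e-04 ⇒ Q>K, reverse
Step 1:
                    C           E           D           L
  I            0.5268     0.03791      0.7339      0.4007
  C            0.5913      0.3942      0.1971     -0.3942
  E             1.118      0.4321       0.931    0.006506
  solve Keq expr → x = -0.1971; check Q = 1.7420e-04

Q₀ = 1041; Q > K (proceeds reverse)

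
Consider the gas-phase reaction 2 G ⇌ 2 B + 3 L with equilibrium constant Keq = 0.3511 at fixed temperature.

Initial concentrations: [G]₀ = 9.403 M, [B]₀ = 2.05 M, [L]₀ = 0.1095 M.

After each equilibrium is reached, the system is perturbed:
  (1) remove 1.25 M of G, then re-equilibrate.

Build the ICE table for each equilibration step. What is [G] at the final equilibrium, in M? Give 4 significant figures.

[G]_eq = 7.344 M

Q₀ = 6.2405e-05 vs Keq = 0.3511 ⇒ Q<K, forward
Step 1:
                   G          B          L
  I            9.403       2.05     0.1095
  C          -0.8842     0.8842      1.326
  E            8.519      2.934      1.436
  solve Keq expr → x = 0.4421; check Q = 0.3511
Then remove 1.25 M of G.
Step 2:
                   G          B          L
  I            7.269      2.934      1.436
  C          0.07506   -0.07506    -0.1126
  E            7.344      2.859      1.323
  solve Keq expr → x = -0.03753; check Q = 0.3511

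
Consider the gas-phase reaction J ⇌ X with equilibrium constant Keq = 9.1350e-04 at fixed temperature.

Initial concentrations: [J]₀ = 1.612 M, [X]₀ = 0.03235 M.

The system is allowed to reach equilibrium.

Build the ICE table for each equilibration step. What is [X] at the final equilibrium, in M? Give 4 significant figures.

Q₀ = 0.02007 vs Keq = 9.1350e-04 ⇒ Q>K, reverse
Step 1:
                  J         X
  init        1.612   0.03235
  Δ         0.03085  -0.03085
  eq          1.643  0.001501
  solve Keq expr → x = -0.03085; check Q = 9.1350e-04

[X]_eq = 0.001501 M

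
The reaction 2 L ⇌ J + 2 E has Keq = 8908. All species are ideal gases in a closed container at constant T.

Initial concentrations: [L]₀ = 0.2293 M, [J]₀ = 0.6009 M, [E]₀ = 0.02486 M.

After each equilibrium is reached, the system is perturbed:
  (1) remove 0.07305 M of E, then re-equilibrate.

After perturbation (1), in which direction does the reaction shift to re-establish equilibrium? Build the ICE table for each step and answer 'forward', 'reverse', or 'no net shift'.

Q₀ = 0.007063 vs Keq = 8908 ⇒ Q<K, forward
Step 1:
                   L          J          E
  I           0.2293     0.6009    0.02486
  C           -0.227     0.1135      0.227
  E         0.002256     0.7144     0.2519
  solve Keq expr → x = 0.1135; check Q = 8908
Then remove 0.07305 M of E.
Step 2:
                   L          J          E
  I         0.002256     0.7144     0.1789
  C       -6.4803e-04 3.2401e-04 6.4803e-04
  E         0.001608     0.7147     0.1795
  solve Keq expr → x = 3.2401e-04; check Q = 8908

Direction: forward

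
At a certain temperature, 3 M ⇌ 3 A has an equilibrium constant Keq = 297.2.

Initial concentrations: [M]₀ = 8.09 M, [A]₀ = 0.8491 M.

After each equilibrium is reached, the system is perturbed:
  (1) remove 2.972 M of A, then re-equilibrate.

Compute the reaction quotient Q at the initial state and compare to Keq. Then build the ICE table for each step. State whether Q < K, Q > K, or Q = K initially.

Q₀ = 0.001156 vs Keq = 297.2 ⇒ Q<K, forward
Step 1:
                    M           A
  Initial        8.09      0.8491
  Change       -6.925       6.925
  Equil         1.165       7.774
  solve Keq expr → x = 2.308; check Q = 297.2
Then remove 2.972 M of A.
Step 2:
                    M           A
  Initial       1.165       4.802
  Change      -0.3873      0.3873
  Equil        0.7776       5.189
  solve Keq expr → x = 0.1291; check Q = 297.2

Q₀ = 0.001156; Q < K (proceeds forward)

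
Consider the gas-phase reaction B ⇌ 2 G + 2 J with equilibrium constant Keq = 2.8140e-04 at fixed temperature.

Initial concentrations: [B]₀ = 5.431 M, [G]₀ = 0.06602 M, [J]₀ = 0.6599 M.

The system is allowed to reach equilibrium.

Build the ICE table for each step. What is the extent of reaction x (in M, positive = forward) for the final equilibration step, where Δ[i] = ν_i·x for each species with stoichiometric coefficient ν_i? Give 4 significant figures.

Q₀ = 3.4948e-04 vs Keq = 2.8140e-04 ⇒ Q>K, reverse
Step 1:
                  B         G         J
  I           5.431   0.06602    0.6599
  C          0.0031   -0.0062   -0.0062
  E           5.434   0.05982    0.6537
  solve Keq expr → x = -0.0031; check Q = 2.8140e-04

x = -0.0031 M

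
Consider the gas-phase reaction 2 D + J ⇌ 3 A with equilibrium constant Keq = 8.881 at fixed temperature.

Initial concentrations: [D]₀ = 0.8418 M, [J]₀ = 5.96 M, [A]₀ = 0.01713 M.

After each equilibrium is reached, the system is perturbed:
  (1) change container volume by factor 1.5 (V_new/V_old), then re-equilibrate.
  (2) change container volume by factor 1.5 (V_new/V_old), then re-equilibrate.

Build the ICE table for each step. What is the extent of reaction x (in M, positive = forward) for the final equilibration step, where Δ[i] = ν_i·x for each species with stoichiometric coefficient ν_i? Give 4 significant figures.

Q₀ = 1.1902e-06 vs Keq = 8.881 ⇒ Q<K, forward
Step 1:
                    D           J           A
  I            0.8418        5.96     0.01713
  C           -0.6892     -0.3446       1.034
  E            0.1526       5.615       1.051
  solve Keq expr → x = 0.3446; check Q = 8.881
Then change container volume by factor 1.5 (V_new/V_old).
Step 2:
                    D           J           A
  I            0.1017       3.744      0.7007
  C                 0           0           0
  E            0.1017       3.744      0.7007
  solve Keq expr → x = 0; check Q = 8.881
Then change container volume by factor 1.5 (V_new/V_old).
Step 3:
                    D           J           A
  I           0.06781       2.496      0.4671
  C                 0           0           0
  E           0.06781       2.496      0.4671
  solve Keq expr → x = 0; check Q = 8.881

x = 0 M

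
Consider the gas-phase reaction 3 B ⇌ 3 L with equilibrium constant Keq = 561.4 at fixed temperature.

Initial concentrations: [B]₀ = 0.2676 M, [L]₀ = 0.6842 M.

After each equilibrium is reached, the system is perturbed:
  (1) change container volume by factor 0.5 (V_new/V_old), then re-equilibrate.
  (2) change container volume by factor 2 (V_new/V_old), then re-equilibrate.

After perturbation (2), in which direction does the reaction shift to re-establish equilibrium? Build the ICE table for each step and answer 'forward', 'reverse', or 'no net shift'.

Q₀ = 16.71 vs Keq = 561.4 ⇒ Q<K, forward
Step 1:
                    B           L
  I            0.2676      0.6842
  C           -0.1647      0.1647
  E            0.1029      0.8489
  solve Keq expr → x = 0.0549; check Q = 561.4
Then change container volume by factor 0.5 (V_new/V_old).
Step 2:
                    B           L
  I            0.2058       1.698
  C                 0           0
  E            0.2058       1.698
  solve Keq expr → x = 0; check Q = 561.4
Then change container volume by factor 2 (V_new/V_old).
Step 3:
                    B           L
  I            0.1029      0.8489
  C                 0           0
  E            0.1029      0.8489
  solve Keq expr → x = 0; check Q = 561.4

Direction: no net shift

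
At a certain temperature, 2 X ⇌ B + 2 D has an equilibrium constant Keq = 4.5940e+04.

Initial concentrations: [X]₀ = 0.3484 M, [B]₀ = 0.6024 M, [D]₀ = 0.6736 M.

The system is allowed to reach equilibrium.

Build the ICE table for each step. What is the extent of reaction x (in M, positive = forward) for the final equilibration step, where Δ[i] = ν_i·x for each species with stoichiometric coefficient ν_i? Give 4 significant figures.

Q₀ = 2.252 vs Keq = 4.5940e+04 ⇒ Q<K, forward
Step 1:
                    X           B           D
  init         0.3484      0.6024      0.6736
  Δ           -0.3442      0.1721      0.3442
  eq         0.004179      0.7745       1.018
  solve Keq expr → x = 0.1721; check Q = 4.5940e+04

x = 0.1721 M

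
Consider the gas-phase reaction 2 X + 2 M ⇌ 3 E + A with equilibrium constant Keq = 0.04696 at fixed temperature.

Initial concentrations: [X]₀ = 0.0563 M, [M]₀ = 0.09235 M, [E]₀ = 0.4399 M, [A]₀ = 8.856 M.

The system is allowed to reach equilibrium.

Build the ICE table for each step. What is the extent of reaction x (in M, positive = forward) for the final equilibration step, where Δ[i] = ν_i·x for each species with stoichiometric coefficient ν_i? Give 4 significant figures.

x = -0.1328 M

Q₀ = 2.7887e+04 vs Keq = 0.04696 ⇒ Q>K, reverse
Step 1:
                   X          M          E          A
  I           0.0563    0.09235     0.4399      8.856
  C           0.2656     0.2656    -0.3984    -0.1328
  E           0.3219      0.358     0.0415      8.723
  solve Keq expr → x = -0.1328; check Q = 0.04696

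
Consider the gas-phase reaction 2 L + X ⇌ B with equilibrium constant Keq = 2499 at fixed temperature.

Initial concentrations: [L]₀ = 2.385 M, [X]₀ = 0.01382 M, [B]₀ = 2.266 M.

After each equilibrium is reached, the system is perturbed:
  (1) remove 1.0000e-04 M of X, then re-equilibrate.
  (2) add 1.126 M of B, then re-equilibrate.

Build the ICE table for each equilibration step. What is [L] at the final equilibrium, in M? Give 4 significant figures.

[L]_eq = 2.358 M

Q₀ = 28.83 vs Keq = 2499 ⇒ Q<K, forward
Step 1:
                  L         X         B
  init        2.385   0.01382     2.266
  Δ        -0.02731  -0.01366   0.01366
  eq          2.358 1.6411e-04      2.28
  solve Keq expr → x = 0.01366; check Q = 2499
Then remove 1.0000e-04 M of X.
Step 2:
                  L         X         B
  init        2.358 6.4108e-05      2.28
  Δ       1.9993e-04 9.9965e-05 -9.9965e-05
  eq          2.358 1.6407e-04      2.28
  solve Keq expr → x = -9.9965e-05; check Q = 2499
Then add 1.126 M of B.
Step 3:
                  L         X         B
  init        2.358 1.6407e-04     3.406
  Δ       1.6201e-04 8.1005e-05 -8.1005e-05
  eq          2.358 2.4508e-04     3.405
  solve Keq expr → x = -8.1005e-05; check Q = 2499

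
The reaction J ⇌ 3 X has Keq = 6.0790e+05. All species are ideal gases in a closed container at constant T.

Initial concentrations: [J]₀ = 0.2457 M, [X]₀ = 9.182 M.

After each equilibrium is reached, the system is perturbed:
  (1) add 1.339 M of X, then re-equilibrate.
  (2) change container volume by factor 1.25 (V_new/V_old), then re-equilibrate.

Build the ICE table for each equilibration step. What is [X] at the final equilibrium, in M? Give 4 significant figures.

Q₀ = 3151 vs Keq = 6.0790e+05 ⇒ Q<K, forward
Step 1:
                   J          X
  I           0.2457      9.182
  C          -0.2441     0.7323
  E         0.001603      9.914
  solve Keq expr → x = 0.2441; check Q = 6.0790e+05
Then add 1.339 M of X.
Step 2:
                   J          X
  I         0.001603      11.25
  C       7.3981e-04  -0.002219
  E         0.002343      11.25
  solve Keq expr → x = -7.3981e-04; check Q = 6.0790e+05
Then change container volume by factor 1.25 (V_new/V_old).
Step 3:
                   J          X
  I         0.001874      9.001
  C       -6.7394e-04   0.002022
  E           0.0012      9.003
  solve Keq expr → x = 6.7394e-04; check Q = 6.0790e+05

[X]_eq = 9.003 M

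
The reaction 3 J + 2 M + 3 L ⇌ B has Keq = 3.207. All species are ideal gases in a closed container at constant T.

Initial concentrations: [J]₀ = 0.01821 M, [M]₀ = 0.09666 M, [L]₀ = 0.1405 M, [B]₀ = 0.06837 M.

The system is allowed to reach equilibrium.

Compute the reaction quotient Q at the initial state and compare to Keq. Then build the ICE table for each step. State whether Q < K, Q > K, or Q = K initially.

Q₀ = 4.3693e+08 vs Keq = 3.207 ⇒ Q>K, reverse
Step 1:
                  J         M         L         B
  init      0.01821   0.09666    0.1405   0.06837
  Δ          0.2049    0.1366    0.2049  -0.06829
  eq         0.2231    0.2332    0.3454 7.9790e-05
  solve Keq expr → x = -0.06829; check Q = 3.207

Q₀ = 4.3693e+08; Q > K (proceeds reverse)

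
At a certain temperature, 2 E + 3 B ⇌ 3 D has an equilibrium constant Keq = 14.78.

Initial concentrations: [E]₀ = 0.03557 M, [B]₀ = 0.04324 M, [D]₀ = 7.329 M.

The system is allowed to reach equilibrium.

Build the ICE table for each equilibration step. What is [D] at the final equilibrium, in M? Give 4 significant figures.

[D]_eq = 5.473 M

Q₀ = 3.8487e+09 vs Keq = 14.78 ⇒ Q>K, reverse
Step 1:
                   E          B          D
  init       0.03557    0.04324      7.329
  Δ            1.237      1.856     -1.856
  eq           1.273      1.899      5.473
  solve Keq expr → x = -0.6186; check Q = 14.78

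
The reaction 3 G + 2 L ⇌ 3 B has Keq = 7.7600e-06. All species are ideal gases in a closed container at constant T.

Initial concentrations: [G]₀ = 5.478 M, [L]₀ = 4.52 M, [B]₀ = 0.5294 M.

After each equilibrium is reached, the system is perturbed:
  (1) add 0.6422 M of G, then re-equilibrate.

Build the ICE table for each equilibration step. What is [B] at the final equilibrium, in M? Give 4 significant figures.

Q₀ = 4.4178e-05 vs Keq = 7.7600e-06 ⇒ Q>K, reverse
Step 1:
                   G          L          B
  Initial      5.478       4.52     0.5294
  Change      0.2148     0.1432    -0.2148
  Equil        5.693      4.663     0.3146
  solve Keq expr → x = -0.07161; check Q = 7.7600e-06
Then add 0.6422 M of G.
Step 2:
                   G          L          B
  Initial      6.335      4.663     0.3146
  Change     -0.0326   -0.02174     0.0326
  Equil        6.302      4.641     0.3472
  solve Keq expr → x = 0.01087; check Q = 7.7600e-06

[B]_eq = 0.3472 M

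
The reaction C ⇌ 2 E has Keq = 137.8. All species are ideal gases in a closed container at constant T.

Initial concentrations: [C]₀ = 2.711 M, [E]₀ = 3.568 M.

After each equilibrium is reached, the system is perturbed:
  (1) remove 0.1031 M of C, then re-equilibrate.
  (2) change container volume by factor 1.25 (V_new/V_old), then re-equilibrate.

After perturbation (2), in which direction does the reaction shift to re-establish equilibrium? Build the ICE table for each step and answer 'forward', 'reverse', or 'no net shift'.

Direction: forward

Q₀ = 4.696 vs Keq = 137.8 ⇒ Q<K, forward
Step 1:
                   C          E
  I            2.711      3.568
  C           -2.241      4.482
  E           0.4702       8.05
  solve Keq expr → x = 2.241; check Q = 137.8
Then remove 0.1031 M of C.
Step 2:
                   C          E
  I           0.3671       8.05
  C          0.08374    -0.1675
  E           0.4509      7.882
  solve Keq expr → x = -0.08374; check Q = 137.8
Then change container volume by factor 1.25 (V_new/V_old).
Step 3:
                   C          E
  I           0.3607      6.306
  C         -0.06088     0.1218
  E           0.2998      6.427
  solve Keq expr → x = 0.06088; check Q = 137.8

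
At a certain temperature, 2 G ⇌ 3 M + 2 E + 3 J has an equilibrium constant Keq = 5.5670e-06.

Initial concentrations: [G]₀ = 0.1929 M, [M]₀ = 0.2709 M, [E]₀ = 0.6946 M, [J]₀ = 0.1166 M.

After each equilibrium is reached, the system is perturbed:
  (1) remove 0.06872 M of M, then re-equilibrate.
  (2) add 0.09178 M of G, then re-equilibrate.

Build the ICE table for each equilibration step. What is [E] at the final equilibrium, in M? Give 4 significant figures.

[E]_eq = 0.6633 M

Q₀ = 4.0863e-04 vs Keq = 5.5670e-06 ⇒ Q>K, reverse
Step 1:
                  G         M         E         J
  init       0.1929    0.2709    0.6946    0.1166
  Δ         0.04724  -0.07086  -0.04724  -0.07086
  eq         0.2401       0.2    0.6474   0.04574
  solve Keq expr → x = -0.02362; check Q = 5.5670e-06
Then remove 0.06872 M of M.
Step 2:
                  G         M         E         J
  init       0.2401    0.1313    0.6474   0.04574
  Δ       -0.009757   0.01463  0.009757   0.01463
  eq         0.2304     0.146    0.6571   0.06038
  solve Keq expr → x = 0.004878; check Q = 5.5670e-06
Then add 0.09178 M of G.
Step 3:
                  G         M         E         J
  init       0.3222     0.146    0.6571   0.06038
  Δ       -0.006179  0.009269  0.006179  0.009269
  eq          0.316    0.1552    0.6633   0.06964
  solve Keq expr → x = 0.00309; check Q = 5.5670e-06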